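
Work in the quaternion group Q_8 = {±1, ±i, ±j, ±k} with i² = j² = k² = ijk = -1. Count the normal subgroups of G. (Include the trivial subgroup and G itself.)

G has 6 subgroups. Checking conjugation-invariance by order — order 1: 1/1 normal; order 2: 1/1 normal; order 4: 3/3 normal; order 8: 1/1 normal.
Total normal subgroups: 6.

6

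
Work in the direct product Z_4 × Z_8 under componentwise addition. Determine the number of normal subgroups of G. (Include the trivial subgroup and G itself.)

22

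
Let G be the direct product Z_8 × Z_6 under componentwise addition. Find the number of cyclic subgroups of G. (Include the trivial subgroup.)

A cyclic subgroup of order d is generated by each of its φ(d) elements of order d, so the cyclic subgroups of order d number (#elements of order d)/φ(d).
Cyclic subgroups by order — order 1: 1; order 2: 3; order 3: 1; order 4: 2; order 6: 3; order 8: 2; order 12: 2; order 24: 2.
Total: 16.

16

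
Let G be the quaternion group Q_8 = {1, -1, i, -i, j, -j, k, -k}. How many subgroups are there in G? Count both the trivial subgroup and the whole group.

6

|G| = 8, so by Lagrange every subgroup order divides 8. Divisors: 1, 2, 4, 8.
Subgroups by order — order 1: 1; order 2: 1; order 4: 3; order 8: 1.
Total: 1 + 1 + 3 + 1 = 6.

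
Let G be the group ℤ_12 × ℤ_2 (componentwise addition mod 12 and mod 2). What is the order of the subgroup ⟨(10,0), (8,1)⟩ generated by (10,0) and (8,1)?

|⟨(10,0)⟩| = 6 and |⟨(8,1)⟩| = 6, so |H| is a multiple of lcm(6, 6) = 6 and divides |G| = 24.
Closing under the operation: H = {(0,0), (0,1), (2,0), (2,1), (4,0), (4,1), (6,0), (6,1), (8,0), (8,1), (10,0), (10,1)}, so |H| = 12.

12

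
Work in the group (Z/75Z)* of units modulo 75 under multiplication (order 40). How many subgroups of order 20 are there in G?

|G| = 40 and 20 | 40, so subgroups of order 20 are possible by Lagrange.
The subgroups of order 20 are: {1, 4, 11, 14, 16, 19, 26, 29, 31, 34, 41, 44, 46, 49, 56, 59, 61, 64, 71, 74}; {1, 4, 7, 13, 16, 19, 22, 28, 31, 34, 37, 43, 46, 49, 52, 58, 61, 64, 67, 73}; {1, 2, 4, 8, 16, 17, 19, 23, 31, 32, 34, 38, 46, 47, 49, 53, 61, 62, 64, 68}.
So G has 3 subgroups of order 20.

3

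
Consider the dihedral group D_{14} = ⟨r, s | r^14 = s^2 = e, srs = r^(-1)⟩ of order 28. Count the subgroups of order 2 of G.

15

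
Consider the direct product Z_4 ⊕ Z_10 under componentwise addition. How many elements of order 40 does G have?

An element (a,b) has order lcm(ord(a), ord(b)); count pairs with lcm equal to 40.
Enumerating gives 0 such elements.

0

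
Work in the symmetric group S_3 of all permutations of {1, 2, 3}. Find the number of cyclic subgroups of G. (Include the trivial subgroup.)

5

Group the elements of G by the cyclic subgroup they generate; each cyclic subgroup of order d accounts for φ(d) elements.
Cyclic subgroups by order — order 1: 1; order 2: 3; order 3: 1.
Total: 5.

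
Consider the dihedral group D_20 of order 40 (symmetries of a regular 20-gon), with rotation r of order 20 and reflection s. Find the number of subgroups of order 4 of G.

11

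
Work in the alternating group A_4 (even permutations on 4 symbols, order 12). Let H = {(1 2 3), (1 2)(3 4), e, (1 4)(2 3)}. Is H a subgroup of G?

No

(1 2 3) ∈ H but its inverse (1 3 2) ∉ H, so H is not a subgroup.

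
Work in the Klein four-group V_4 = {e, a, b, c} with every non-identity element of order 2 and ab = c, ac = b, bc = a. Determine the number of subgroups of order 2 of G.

3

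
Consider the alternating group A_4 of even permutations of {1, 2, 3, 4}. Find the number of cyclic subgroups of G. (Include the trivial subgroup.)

8

Each element a generates a cyclic subgroup ⟨a⟩; distinct elements may generate the same one (a cyclic group of order d has φ(d) generators).
Cyclic subgroups by order — order 1: 1; order 2: 3; order 3: 4.
Total: 8.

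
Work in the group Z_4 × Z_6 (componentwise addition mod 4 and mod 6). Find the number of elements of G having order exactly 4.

4

An element (a,b) has order lcm(ord(a), ord(b)); count pairs with lcm equal to 4.
Enumerating gives 4 such elements.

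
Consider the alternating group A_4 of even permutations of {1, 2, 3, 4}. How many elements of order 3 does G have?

8

The elements of order 3 are: (2 3 4), (2 4 3), (1 2 3), (1 2 4), (1 3 2), (1 3 4), (1 4 2), (1 4 3).
That's 8.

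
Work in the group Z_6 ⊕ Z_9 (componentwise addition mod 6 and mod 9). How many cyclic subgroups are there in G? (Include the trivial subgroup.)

A cyclic subgroup of order d is generated by each of its φ(d) elements of order d, so the cyclic subgroups of order d number (#elements of order d)/φ(d).
Cyclic subgroups by order — order 1: 1; order 2: 1; order 3: 4; order 6: 4; order 9: 3; order 18: 3.
Total: 16.

16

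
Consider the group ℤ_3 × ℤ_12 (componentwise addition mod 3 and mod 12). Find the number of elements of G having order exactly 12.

16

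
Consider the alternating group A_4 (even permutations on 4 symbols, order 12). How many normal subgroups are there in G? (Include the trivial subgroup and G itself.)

G has 10 subgroups. Checking conjugation-invariance by order — order 1: 1/1 normal; order 2: 0/3 normal; order 3: 0/4 normal; order 4: 1/1 normal; order 12: 1/1 normal.
Total normal subgroups: 3.

3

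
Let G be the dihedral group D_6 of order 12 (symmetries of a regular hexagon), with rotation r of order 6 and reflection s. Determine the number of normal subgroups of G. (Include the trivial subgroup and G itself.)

7

G has 16 subgroups. Checking conjugation-invariance by order — order 1: 1/1 normal; order 2: 1/7 normal; order 3: 1/1 normal; order 4: 0/3 normal; order 6: 3/3 normal; order 12: 1/1 normal.
Total normal subgroups: 7.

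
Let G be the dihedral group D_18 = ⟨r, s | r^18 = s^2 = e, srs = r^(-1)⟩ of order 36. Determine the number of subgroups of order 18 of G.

3

|G| = 36 and 18 | 36, so subgroups of order 18 are possible by Lagrange.
The subgroups of order 18 are: {e, r, r^2, r^3, r^4, r^5, r^6, r^7, r^8, r^9, r^10, r^11, r^12, r^13, r^14, r^15, r^16, r^17}; {e, r^2, r^4, r^6, r^8, r^10, r^12, r^14, r^16, s, r^2s, r^4s, r^6s, r^8s, r^10s, r^12s, r^14s, r^16s}; {e, r^2, r^4, r^6, r^8, r^10, r^12, r^14, r^16, rs, r^3s, r^5s, r^7s, r^9s, r^11s, r^13s, r^15s, r^17s}.
So G has 3 subgroups of order 18.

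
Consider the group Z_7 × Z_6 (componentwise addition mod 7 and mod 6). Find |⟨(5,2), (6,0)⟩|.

21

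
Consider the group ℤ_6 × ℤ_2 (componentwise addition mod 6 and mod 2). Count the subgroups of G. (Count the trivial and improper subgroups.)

|G| = 12, so by Lagrange every subgroup order divides 12. Divisors: 1, 2, 3, 4, 6, 12.
Subgroups by order — order 1: 1; order 2: 3; order 3: 1; order 4: 1; order 6: 3; order 12: 1.
Total: 1 + 3 + 1 + 1 + 3 + 1 = 10.

10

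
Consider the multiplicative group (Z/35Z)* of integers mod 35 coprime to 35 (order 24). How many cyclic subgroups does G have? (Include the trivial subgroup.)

Each element a generates a cyclic subgroup ⟨a⟩; distinct elements may generate the same one (a cyclic group of order d has φ(d) generators).
Cyclic subgroups by order — order 1: 1; order 2: 3; order 3: 1; order 4: 2; order 6: 3; order 12: 2.
Total: 12.

12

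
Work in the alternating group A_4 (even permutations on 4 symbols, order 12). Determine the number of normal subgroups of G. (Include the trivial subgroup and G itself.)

3

G has 10 subgroups. Checking conjugation-invariance by order — order 1: 1/1 normal; order 2: 0/3 normal; order 3: 0/4 normal; order 4: 1/1 normal; order 12: 1/1 normal.
Total normal subgroups: 3.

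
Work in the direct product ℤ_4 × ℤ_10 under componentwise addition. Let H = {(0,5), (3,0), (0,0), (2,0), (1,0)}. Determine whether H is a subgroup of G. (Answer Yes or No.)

Closure fails: (0,5) + (1,0) = (1,5) ∉ H. So H is not a subgroup.

No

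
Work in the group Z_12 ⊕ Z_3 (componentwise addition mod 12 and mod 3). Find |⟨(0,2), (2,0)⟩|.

18

|⟨(0,2)⟩| = 3 and |⟨(2,0)⟩| = 6, so |H| is a multiple of lcm(3, 6) = 6 and divides |G| = 36.
Closing under the operation: H = {(0,0), (0,1), (0,2), (2,0), (2,1), (2,2), (4,0), (4,1), (4,2), (6,0), (6,1), (6,2), (8,0), (8,1), (8,2), (10,0), (10,1), (10,2)}, so |H| = 18.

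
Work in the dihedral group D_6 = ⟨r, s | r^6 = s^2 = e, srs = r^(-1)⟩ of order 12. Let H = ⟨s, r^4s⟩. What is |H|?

|⟨s⟩| = 2 and |⟨r^4s⟩| = 2, so |H| is a multiple of lcm(2, 2) = 2 and divides |G| = 12.
Closing under the operation: H = {e, r^2, r^4, s, r^2s, r^4s}, so |H| = 6.

6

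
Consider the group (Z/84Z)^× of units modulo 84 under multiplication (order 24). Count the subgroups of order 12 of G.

7

|G| = 24 and 12 | 24, so subgroups of order 12 are possible by Lagrange.
The subgroups of order 12 are: {1, 11, 13, 23, 25, 37, 47, 59, 61, 71, 73, 83}; {1, 5, 11, 17, 19, 23, 25, 31, 37, 41, 55, 71}; {1, 11, 23, 25, 29, 37, 43, 53, 65, 67, 71, 79}; {1, 5, 13, 17, 25, 29, 37, 41, 53, 61, 65, 73}; … (7 in all).
So G has 7 subgroups of order 12.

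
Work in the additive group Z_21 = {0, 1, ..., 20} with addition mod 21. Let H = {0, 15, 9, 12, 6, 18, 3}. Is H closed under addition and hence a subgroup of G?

|H| = 7 divides |G| = 21, consistent with Lagrange.
H contains the identity, every element's inverse is in H, and H is closed under +: it is a subgroup.
In fact H = ⟨18⟩.

Yes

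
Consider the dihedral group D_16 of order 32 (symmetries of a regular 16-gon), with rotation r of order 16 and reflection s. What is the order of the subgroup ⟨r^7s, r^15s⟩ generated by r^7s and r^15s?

4

|⟨r^7s⟩| = 2 and |⟨r^15s⟩| = 2, so |H| is a multiple of lcm(2, 2) = 2 and divides |G| = 32.
Closing under the operation: H = {e, r^8, r^7s, r^15s}, so |H| = 4.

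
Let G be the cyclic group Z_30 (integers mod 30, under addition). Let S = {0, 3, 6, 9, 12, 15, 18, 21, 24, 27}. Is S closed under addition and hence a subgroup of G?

Yes

|S| = 10 divides |G| = 30, consistent with Lagrange.
S contains the identity, every element's inverse is in S, and S is closed under +: it is a subgroup.
In fact S = ⟨3⟩.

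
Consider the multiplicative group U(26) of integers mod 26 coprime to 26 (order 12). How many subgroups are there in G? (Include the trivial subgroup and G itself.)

|G| = 12, so by Lagrange every subgroup order divides 12. Divisors: 1, 2, 3, 4, 6, 12.
Subgroups by order — order 1: 1; order 2: 1; order 3: 1; order 4: 1; order 6: 1; order 12: 1.
Total: 1 + 1 + 1 + 1 + 1 + 1 = 6.

6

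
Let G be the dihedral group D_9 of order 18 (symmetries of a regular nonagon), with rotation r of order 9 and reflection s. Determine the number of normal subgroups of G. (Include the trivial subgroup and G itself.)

G has 16 subgroups. Checking conjugation-invariance by order — order 1: 1/1 normal; order 2: 0/9 normal; order 3: 1/1 normal; order 6: 0/3 normal; order 9: 1/1 normal; order 18: 1/1 normal.
Total normal subgroups: 4.

4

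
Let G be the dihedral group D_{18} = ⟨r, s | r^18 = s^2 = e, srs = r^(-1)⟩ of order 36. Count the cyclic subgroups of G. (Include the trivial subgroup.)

24

Each element a generates a cyclic subgroup ⟨a⟩; distinct elements may generate the same one (a cyclic group of order d has φ(d) generators).
Cyclic subgroups by order — order 1: 1; order 2: 19; order 3: 1; order 6: 1; order 9: 1; order 18: 1.
Total: 24.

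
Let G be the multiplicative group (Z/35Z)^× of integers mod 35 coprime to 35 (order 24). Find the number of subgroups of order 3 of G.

1

|G| = 24 and 3 | 24, so subgroups of order 3 are possible by Lagrange.
The subgroups of order 3 are: {1, 11, 16}.
So G has 1 subgroup of order 3.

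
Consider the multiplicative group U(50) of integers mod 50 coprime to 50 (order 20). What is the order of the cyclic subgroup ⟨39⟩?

Compute successive powers of 39 mod 50: 39, 21, 19, 41, 49, 11, 29, 31, …; 39^10 ≡ 1 (mod 50).
So |⟨39⟩| = 10.

10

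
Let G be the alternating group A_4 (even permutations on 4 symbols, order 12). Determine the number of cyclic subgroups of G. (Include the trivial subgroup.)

8

Group the elements of G by the cyclic subgroup they generate; each cyclic subgroup of order d accounts for φ(d) elements.
Cyclic subgroups by order — order 1: 1; order 2: 3; order 3: 4.
Total: 8.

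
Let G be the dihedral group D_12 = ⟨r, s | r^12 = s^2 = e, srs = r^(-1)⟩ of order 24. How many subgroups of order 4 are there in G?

7

|G| = 24 and 4 | 24, so subgroups of order 4 are possible by Lagrange.
The subgroups of order 4 are: {e, r^6, r^4s, r^10s}; {e, r^6, r^5s, r^11s}; {e, r^6, r^2s, r^8s}; {e, r^3, r^6, r^9}; … (7 in all).
So G has 7 subgroups of order 4.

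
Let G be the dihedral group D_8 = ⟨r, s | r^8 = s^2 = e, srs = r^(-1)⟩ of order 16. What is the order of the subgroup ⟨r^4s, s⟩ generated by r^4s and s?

4

|⟨r^4s⟩| = 2 and |⟨s⟩| = 2, so |H| is a multiple of lcm(2, 2) = 2 and divides |G| = 16.
Closing under the operation: H = {e, r^4, s, r^4s}, so |H| = 4.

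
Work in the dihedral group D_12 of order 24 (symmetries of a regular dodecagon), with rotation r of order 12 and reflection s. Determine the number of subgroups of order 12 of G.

|G| = 24 and 12 | 24, so subgroups of order 12 are possible by Lagrange.
The subgroups of order 12 are: {e, r, r^2, r^3, r^4, r^5, r^6, r^7, r^8, r^9, r^10, r^11}; {e, r^2, r^4, r^6, r^8, r^10, s, r^2s, r^4s, r^6s, r^8s, r^10s}; {e, r^2, r^4, r^6, r^8, r^10, rs, r^3s, r^5s, r^7s, r^9s, r^11s}.
So G has 3 subgroups of order 12.

3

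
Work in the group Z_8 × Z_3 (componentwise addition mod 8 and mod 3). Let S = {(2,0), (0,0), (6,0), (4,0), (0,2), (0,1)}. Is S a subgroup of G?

Closure fails: (0,1) + (6,0) = (6,1) ∉ S. So S is not a subgroup.

No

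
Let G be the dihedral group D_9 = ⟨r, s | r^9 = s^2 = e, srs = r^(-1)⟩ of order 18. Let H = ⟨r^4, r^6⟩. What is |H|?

9

|⟨r^4⟩| = 9 and |⟨r^6⟩| = 3, so |H| is a multiple of lcm(9, 3) = 9 and divides |G| = 18.
Closing under the operation: H = {e, r, r^2, r^3, r^4, r^5, r^6, r^7, r^8}, so |H| = 9.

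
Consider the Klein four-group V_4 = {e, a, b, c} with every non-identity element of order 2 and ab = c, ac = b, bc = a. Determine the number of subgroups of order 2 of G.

3

|G| = 4 and 2 | 4, so subgroups of order 2 are possible by Lagrange.
The subgroups of order 2 are: {e, a}; {e, b}; {e, c}.
So G has 3 subgroups of order 2.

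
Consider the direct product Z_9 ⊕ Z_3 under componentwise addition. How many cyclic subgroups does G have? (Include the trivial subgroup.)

8

A cyclic subgroup of order d is generated by each of its φ(d) elements of order d, so the cyclic subgroups of order d number (#elements of order d)/φ(d).
Cyclic subgroups by order — order 1: 1; order 3: 4; order 9: 3.
Total: 8.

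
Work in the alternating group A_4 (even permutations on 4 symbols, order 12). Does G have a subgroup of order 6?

No

6 | 12, so Lagrange does not rule it out; but checking all subgroups of G, none has order 6.
(A_4 is the standard example that the converse of Lagrange fails.)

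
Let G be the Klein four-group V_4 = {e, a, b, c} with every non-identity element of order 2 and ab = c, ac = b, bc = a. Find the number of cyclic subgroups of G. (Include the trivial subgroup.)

4

Group the elements of G by the cyclic subgroup they generate; each cyclic subgroup of order d accounts for φ(d) elements.
Cyclic subgroups by order — order 1: 1; order 2: 3.
Total: 4.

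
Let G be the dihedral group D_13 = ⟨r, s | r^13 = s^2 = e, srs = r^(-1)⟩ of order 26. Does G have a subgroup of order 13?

Yes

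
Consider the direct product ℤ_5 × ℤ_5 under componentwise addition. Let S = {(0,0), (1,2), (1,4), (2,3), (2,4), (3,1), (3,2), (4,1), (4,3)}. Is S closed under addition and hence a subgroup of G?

|S| = 9 does not divide |G| = 25, so by Lagrange S is not a subgroup.

No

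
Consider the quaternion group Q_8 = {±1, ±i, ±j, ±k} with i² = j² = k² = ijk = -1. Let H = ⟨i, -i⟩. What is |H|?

|⟨i⟩| = 4 and |⟨-i⟩| = 4, so |H| is a multiple of lcm(4, 4) = 4 and divides |G| = 8.
Closing under the operation: H = {1, -1, i, -i}, so |H| = 4.

4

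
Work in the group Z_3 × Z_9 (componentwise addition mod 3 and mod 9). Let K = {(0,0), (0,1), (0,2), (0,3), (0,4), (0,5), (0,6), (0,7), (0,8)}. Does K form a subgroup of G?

|K| = 9 divides |G| = 27, consistent with Lagrange.
K contains the identity, every element's inverse is in K, and K is closed under +: it is a subgroup.
In fact K = ⟨(0,1)⟩.

Yes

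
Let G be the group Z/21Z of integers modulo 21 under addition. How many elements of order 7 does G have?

6

In a cyclic group of order 21, the number of elements of order d (for d | 21) is φ(d).
φ(7) = 6.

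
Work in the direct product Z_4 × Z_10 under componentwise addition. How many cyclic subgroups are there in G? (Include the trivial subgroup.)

12

Group the elements of G by the cyclic subgroup they generate; each cyclic subgroup of order d accounts for φ(d) elements.
Cyclic subgroups by order — order 1: 1; order 2: 3; order 4: 2; order 5: 1; order 10: 3; order 20: 2.
Total: 12.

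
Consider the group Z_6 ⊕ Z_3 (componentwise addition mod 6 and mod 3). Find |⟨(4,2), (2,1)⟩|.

3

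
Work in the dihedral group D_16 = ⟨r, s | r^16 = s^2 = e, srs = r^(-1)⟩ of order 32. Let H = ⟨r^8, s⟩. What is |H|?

4

|⟨r^8⟩| = 2 and |⟨s⟩| = 2, so |H| is a multiple of lcm(2, 2) = 2 and divides |G| = 32.
Closing under the operation: H = {e, r^8, s, r^8s}, so |H| = 4.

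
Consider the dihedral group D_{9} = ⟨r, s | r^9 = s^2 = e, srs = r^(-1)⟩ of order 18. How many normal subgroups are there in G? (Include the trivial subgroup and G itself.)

G has 16 subgroups. Checking conjugation-invariance by order — order 1: 1/1 normal; order 2: 0/9 normal; order 3: 1/1 normal; order 6: 0/3 normal; order 9: 1/1 normal; order 18: 1/1 normal.
Total normal subgroups: 4.

4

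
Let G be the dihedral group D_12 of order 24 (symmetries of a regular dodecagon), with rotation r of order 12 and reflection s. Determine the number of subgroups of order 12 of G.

|G| = 24 and 12 | 24, so subgroups of order 12 are possible by Lagrange.
The subgroups of order 12 are: {e, r, r^2, r^3, r^4, r^5, r^6, r^7, r^8, r^9, r^10, r^11}; {e, r^2, r^4, r^6, r^8, r^10, s, r^2s, r^4s, r^6s, r^8s, r^10s}; {e, r^2, r^4, r^6, r^8, r^10, rs, r^3s, r^5s, r^7s, r^9s, r^11s}.
So G has 3 subgroups of order 12.

3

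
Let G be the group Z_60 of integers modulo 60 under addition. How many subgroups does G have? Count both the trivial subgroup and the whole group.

Subgroups of the cyclic group Z_60 correspond bijectively to divisors of 60.
Divisors of 60: 1, 2, 3, 4, 5, 6, 10, 12, 15, 20, 30, 60.
So Z_60 has 12 subgroups.

12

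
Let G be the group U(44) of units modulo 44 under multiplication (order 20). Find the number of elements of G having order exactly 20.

No element of G has order 20 (even though 20 | 20).

0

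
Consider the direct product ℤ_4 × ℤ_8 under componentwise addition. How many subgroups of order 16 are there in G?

3

|G| = 32 and 16 | 32, so subgroups of order 16 are possible by Lagrange.
The subgroups of order 16 are: {(0,0), (0,1), (0,2), (0,3), (0,4), (0,5), (0,6), (0,7), (2,0), (2,1), (2,2), (2,3), (2,4), (2,5), (2,6), (2,7)}; {(0,0), (0,2), (0,4), (0,6), (1,0), (1,2), (1,4), (1,6), (2,0), (2,2), (2,4), (2,6), (3,0), (3,2), (3,4), (3,6)}; {(0,0), (0,2), (0,4), (0,6), (1,1), (1,3), (1,5), (1,7), (2,0), (2,2), (2,4), (2,6), (3,1), (3,3), (3,5), (3,7)}.
So G has 3 subgroups of order 16.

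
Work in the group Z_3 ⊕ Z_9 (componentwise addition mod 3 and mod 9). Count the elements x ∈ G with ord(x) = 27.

0

An element (a,b) has order lcm(ord(a), ord(b)); count pairs with lcm equal to 27.
Enumerating gives 0 such elements.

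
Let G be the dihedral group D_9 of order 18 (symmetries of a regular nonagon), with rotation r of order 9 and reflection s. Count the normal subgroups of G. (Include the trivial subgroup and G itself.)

G has 16 subgroups. Checking conjugation-invariance by order — order 1: 1/1 normal; order 2: 0/9 normal; order 3: 1/1 normal; order 6: 0/3 normal; order 9: 1/1 normal; order 18: 1/1 normal.
Total normal subgroups: 4.

4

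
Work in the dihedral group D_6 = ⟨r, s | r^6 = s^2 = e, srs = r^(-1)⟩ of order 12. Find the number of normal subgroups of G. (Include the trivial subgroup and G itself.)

G has 16 subgroups. Checking conjugation-invariance by order — order 1: 1/1 normal; order 2: 1/7 normal; order 3: 1/1 normal; order 4: 0/3 normal; order 6: 3/3 normal; order 12: 1/1 normal.
Total normal subgroups: 7.

7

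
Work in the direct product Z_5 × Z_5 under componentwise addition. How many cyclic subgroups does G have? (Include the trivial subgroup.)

7

Group the elements of G by the cyclic subgroup they generate; each cyclic subgroup of order d accounts for φ(d) elements.
Cyclic subgroups by order — order 1: 1; order 5: 6.
Total: 7.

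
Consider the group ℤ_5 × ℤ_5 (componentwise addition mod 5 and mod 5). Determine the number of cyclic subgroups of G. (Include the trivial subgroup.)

7

Each element a generates a cyclic subgroup ⟨a⟩; distinct elements may generate the same one (a cyclic group of order d has φ(d) generators).
Cyclic subgroups by order — order 1: 1; order 5: 6.
Total: 7.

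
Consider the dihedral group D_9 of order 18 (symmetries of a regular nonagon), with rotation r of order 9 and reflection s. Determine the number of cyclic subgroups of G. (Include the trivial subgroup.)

Each element a generates a cyclic subgroup ⟨a⟩; distinct elements may generate the same one (a cyclic group of order d has φ(d) generators).
Cyclic subgroups by order — order 1: 1; order 2: 9; order 3: 1; order 9: 1.
Total: 12.

12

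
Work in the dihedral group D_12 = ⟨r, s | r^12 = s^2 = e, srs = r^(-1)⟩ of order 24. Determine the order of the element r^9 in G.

Computing powers of r^9: the smallest k with (r^9)^k = e is k = 4.

4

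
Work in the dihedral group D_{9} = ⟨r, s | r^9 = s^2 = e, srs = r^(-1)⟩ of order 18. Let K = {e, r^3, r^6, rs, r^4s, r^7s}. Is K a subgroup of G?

|K| = 6 divides |G| = 18, consistent with Lagrange.
K contains the identity, every element's inverse is in K, and K is closed under ·: it is a subgroup.

Yes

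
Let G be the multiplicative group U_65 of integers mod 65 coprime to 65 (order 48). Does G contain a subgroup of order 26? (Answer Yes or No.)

26 does not divide |G| = 48, so by Lagrange no subgroup of order 26 exists.

No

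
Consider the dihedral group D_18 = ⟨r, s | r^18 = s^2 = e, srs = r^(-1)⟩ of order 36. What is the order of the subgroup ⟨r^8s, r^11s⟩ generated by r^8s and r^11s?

|⟨r^8s⟩| = 2 and |⟨r^11s⟩| = 2, so |H| is a multiple of lcm(2, 2) = 2 and divides |G| = 36.
Closing under the operation: H = {e, r^3, r^6, r^9, r^12, r^15, r^2s, r^5s, r^8s, r^11s, r^14s, r^17s}, so |H| = 12.

12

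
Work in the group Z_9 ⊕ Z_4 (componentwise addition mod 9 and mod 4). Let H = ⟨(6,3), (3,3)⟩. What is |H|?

12

|⟨(6,3)⟩| = 12 and |⟨(3,3)⟩| = 12, so |H| is a multiple of lcm(12, 12) = 12 and divides |G| = 36.
Closing under the operation: H = {(0,0), (0,1), (0,2), (0,3), (3,0), (3,1), (3,2), (3,3), (6,0), (6,1), (6,2), (6,3)}, so |H| = 12.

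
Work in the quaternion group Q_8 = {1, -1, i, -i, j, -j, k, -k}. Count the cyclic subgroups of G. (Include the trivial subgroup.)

5

A cyclic subgroup of order d is generated by each of its φ(d) elements of order d, so the cyclic subgroups of order d number (#elements of order d)/φ(d).
Cyclic subgroups by order — order 1: 1; order 2: 1; order 4: 3.
Total: 5.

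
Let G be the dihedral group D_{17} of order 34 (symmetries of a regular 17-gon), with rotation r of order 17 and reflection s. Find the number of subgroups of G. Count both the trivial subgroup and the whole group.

|G| = 34, so by Lagrange every subgroup order divides 34. Divisors: 1, 2, 17, 34.
Subgroups by order — order 1: 1; order 2: 17; order 17: 1; order 34: 1.
Total: 1 + 17 + 1 + 1 = 20.

20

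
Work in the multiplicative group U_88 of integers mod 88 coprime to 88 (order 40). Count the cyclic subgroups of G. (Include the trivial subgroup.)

16

A cyclic subgroup of order d is generated by each of its φ(d) elements of order d, so the cyclic subgroups of order d number (#elements of order d)/φ(d).
Cyclic subgroups by order — order 1: 1; order 2: 7; order 5: 1; order 10: 7.
Total: 16.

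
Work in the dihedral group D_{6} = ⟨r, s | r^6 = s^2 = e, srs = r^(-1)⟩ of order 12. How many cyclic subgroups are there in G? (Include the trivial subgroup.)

10

Group the elements of G by the cyclic subgroup they generate; each cyclic subgroup of order d accounts for φ(d) elements.
Cyclic subgroups by order — order 1: 1; order 2: 7; order 3: 1; order 6: 1.
Total: 10.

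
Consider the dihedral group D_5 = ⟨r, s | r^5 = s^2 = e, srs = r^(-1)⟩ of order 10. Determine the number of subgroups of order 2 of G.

|G| = 10 and 2 | 10, so subgroups of order 2 are possible by Lagrange.
The subgroups of order 2 are: {e, r^2s}; {e, r^3s}; {e, r^4s}; {e, rs}; … (5 in all).
So G has 5 subgroups of order 2.

5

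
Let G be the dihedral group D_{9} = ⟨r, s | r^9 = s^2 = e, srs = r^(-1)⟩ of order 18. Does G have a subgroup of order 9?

Yes

9 | 18. A subgroup of order 9 is {e, r, r^2, r^3, r^4, r^5, r^6, r^7, r^8}.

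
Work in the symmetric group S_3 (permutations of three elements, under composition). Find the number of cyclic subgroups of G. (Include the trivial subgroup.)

A cyclic subgroup of order d is generated by each of its φ(d) elements of order d, so the cyclic subgroups of order d number (#elements of order d)/φ(d).
Cyclic subgroups by order — order 1: 1; order 2: 3; order 3: 1.
Total: 5.

5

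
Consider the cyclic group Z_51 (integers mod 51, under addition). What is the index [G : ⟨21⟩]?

3

|⟨21⟩| = 17 and |G| = 51.
By Lagrange, [G : H] = |G|/|H| = 51/17 = 3.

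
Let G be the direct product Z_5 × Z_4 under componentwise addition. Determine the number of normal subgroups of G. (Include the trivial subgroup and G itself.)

6

G is abelian, so every subgroup is normal.
G has 6 subgroups in total, hence 6 normal subgroups.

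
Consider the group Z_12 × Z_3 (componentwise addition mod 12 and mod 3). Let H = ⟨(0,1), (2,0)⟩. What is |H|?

18

|⟨(0,1)⟩| = 3 and |⟨(2,0)⟩| = 6, so |H| is a multiple of lcm(3, 6) = 6 and divides |G| = 36.
Closing under the operation: H = {(0,0), (0,1), (0,2), (2,0), (2,1), (2,2), (4,0), (4,1), (4,2), (6,0), (6,1), (6,2), (8,0), (8,1), (8,2), (10,0), (10,1), (10,2)}, so |H| = 18.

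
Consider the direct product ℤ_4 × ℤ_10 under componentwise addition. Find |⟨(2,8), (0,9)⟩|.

20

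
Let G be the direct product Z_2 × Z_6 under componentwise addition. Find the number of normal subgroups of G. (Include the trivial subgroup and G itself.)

10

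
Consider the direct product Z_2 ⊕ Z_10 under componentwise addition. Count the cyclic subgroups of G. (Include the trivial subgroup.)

8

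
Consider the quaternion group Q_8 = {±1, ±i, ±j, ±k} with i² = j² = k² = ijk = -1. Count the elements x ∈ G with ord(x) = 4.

6

The elements of order 4 are: i, -i, j, -j, k, -k.
That's 6.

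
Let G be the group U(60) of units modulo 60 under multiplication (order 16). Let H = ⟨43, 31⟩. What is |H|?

8

|⟨43⟩| = 4 and |⟨31⟩| = 2, so |H| is a multiple of lcm(4, 2) = 4 and divides |G| = 16.
Closing under the operation: H = {1, 7, 13, 19, 31, 37, 43, 49}, so |H| = 8.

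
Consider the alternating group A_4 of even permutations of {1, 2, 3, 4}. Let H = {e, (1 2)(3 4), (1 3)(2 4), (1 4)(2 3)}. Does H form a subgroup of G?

Yes

|H| = 4 divides |G| = 12, consistent with Lagrange.
H contains the identity, every element's inverse is in H, and H is closed under ∘: it is a subgroup.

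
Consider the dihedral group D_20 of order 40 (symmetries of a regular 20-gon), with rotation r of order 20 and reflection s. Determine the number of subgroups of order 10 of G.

|G| = 40 and 10 | 40, so subgroups of order 10 are possible by Lagrange.
The subgroups of order 10 are: {e, r^2, r^4, r^6, r^8, r^10, r^12, r^14, r^16, r^18}; {e, r^4, r^8, r^12, r^16, r^2s, r^6s, r^10s, r^14s, r^18s}; {e, r^4, r^8, r^12, r^16, r^3s, r^7s, r^11s, r^15s, r^19s}; {e, r^4, r^8, r^12, r^16, s, r^4s, r^8s, r^12s, r^16s}; … (5 in all).
So G has 5 subgroups of order 10.

5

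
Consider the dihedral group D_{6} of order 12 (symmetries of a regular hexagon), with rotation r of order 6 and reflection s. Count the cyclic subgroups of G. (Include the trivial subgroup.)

A cyclic subgroup of order d is generated by each of its φ(d) elements of order d, so the cyclic subgroups of order d number (#elements of order d)/φ(d).
Cyclic subgroups by order — order 1: 1; order 2: 7; order 3: 1; order 6: 1.
Total: 10.

10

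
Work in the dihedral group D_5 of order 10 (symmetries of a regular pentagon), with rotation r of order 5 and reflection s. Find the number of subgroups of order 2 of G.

5

|G| = 10 and 2 | 10, so subgroups of order 2 are possible by Lagrange.
The subgroups of order 2 are: {e, r^2s}; {e, r^3s}; {e, r^4s}; {e, rs}; … (5 in all).
So G has 5 subgroups of order 2.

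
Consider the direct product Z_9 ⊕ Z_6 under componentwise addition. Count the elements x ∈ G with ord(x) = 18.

An element (a,b) has order lcm(ord(a), ord(b)); count pairs with lcm equal to 18.
Enumerating gives 18 such elements.

18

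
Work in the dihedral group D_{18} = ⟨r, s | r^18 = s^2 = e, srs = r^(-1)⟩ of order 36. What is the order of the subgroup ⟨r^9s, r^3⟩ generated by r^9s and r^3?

12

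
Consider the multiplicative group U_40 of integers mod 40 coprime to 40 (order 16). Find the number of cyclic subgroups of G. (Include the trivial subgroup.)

12

Each element a generates a cyclic subgroup ⟨a⟩; distinct elements may generate the same one (a cyclic group of order d has φ(d) generators).
Cyclic subgroups by order — order 1: 1; order 2: 7; order 4: 4.
Total: 12.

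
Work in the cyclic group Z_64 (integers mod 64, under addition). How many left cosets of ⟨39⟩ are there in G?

1

|⟨39⟩| = 64 and |G| = 64.
By Lagrange, [G : H] = |G|/|H| = 64/64 = 1.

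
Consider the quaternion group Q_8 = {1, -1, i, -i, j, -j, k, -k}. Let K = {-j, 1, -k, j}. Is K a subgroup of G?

-k ∈ K but its inverse k ∉ K, so K is not a subgroup.

No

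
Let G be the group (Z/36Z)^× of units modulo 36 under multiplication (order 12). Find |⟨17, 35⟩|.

4

|⟨17⟩| = 2 and |⟨35⟩| = 2, so |H| is a multiple of lcm(2, 2) = 2 and divides |G| = 12.
Closing under the operation: H = {1, 17, 19, 35}, so |H| = 4.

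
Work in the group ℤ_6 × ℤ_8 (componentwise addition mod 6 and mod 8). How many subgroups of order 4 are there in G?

|G| = 48 and 4 | 48, so subgroups of order 4 are possible by Lagrange.
The subgroups of order 4 are: {(0,0), (0,2), (0,4), (0,6)}; {(0,0), (0,4), (3,0), (3,4)}; {(0,0), (0,4), (3,2), (3,6)}.
So G has 3 subgroups of order 4.

3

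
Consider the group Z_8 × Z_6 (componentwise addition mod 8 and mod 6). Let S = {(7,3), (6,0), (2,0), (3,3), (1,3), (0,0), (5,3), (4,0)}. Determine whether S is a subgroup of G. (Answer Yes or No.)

Yes

|S| = 8 divides |G| = 48, consistent with Lagrange.
S contains the identity, every element's inverse is in S, and S is closed under +: it is a subgroup.
In fact S = ⟨(7,3)⟩.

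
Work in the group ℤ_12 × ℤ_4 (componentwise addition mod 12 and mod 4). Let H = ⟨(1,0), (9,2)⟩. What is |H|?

24

|⟨(1,0)⟩| = 12 and |⟨(9,2)⟩| = 4, so |H| is a multiple of lcm(12, 4) = 12 and divides |G| = 48.
Closing under the operation: H = {(0,0), (0,2), (1,0), (1,2), (2,0), (2,2), (3,0), (3,2), (4,0), (4,2), (5,0), (5,2), (6,0), (6,2), (7,0), (7,2), (8,0), (8,2), (9,0), (9,2), (10,0), (10,2), (11,0), (11,2)}, so |H| = 24.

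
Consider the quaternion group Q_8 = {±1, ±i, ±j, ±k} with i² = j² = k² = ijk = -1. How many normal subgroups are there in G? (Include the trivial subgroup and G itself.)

6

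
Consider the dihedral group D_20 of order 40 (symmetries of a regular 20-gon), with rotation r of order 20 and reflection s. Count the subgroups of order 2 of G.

21

|G| = 40 and 2 | 40, so subgroups of order 2 are possible by Lagrange.
The subgroups of order 2 are: {e, r^10}; {e, r^10s}; {e, r^11s}; {e, r^12s}; … (21 in all).
So G has 21 subgroups of order 2.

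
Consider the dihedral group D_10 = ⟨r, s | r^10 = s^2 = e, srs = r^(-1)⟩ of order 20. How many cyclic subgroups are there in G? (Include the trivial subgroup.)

Group the elements of G by the cyclic subgroup they generate; each cyclic subgroup of order d accounts for φ(d) elements.
Cyclic subgroups by order — order 1: 1; order 2: 11; order 5: 1; order 10: 1.
Total: 14.

14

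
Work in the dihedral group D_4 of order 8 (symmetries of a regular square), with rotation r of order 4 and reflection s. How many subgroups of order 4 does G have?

3

|G| = 8 and 4 | 8, so subgroups of order 4 are possible by Lagrange.
The subgroups of order 4 are: {e, r, r^2, r^3}; {e, r^2, s, r^2s}; {e, r^2, rs, r^3s}.
So G has 3 subgroups of order 4.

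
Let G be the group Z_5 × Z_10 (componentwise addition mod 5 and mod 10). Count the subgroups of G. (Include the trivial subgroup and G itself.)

16

|G| = 50, so by Lagrange every subgroup order divides 50. Divisors: 1, 2, 5, 10, 25, 50.
Subgroups by order — order 1: 1; order 2: 1; order 5: 6; order 10: 6; order 25: 1; order 50: 1.
Total: 1 + 1 + 6 + 6 + 1 + 1 = 16.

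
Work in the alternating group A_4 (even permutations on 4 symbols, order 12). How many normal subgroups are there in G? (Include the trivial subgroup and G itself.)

G has 10 subgroups. Checking conjugation-invariance by order — order 1: 1/1 normal; order 2: 0/3 normal; order 3: 0/4 normal; order 4: 1/1 normal; order 12: 1/1 normal.
Total normal subgroups: 3.

3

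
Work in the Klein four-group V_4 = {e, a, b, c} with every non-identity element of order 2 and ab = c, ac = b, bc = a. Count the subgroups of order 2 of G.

3

|G| = 4 and 2 | 4, so subgroups of order 2 are possible by Lagrange.
The subgroups of order 2 are: {e, a}; {e, b}; {e, c}.
So G has 3 subgroups of order 2.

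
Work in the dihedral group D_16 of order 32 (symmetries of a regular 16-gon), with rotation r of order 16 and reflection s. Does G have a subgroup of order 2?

2 | 32. A subgroup of order 2 is {e, r^10s}.

Yes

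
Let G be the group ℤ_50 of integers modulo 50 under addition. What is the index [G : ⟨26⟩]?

2

|⟨26⟩| = 25 and |G| = 50.
By Lagrange, [G : H] = |G|/|H| = 50/25 = 2.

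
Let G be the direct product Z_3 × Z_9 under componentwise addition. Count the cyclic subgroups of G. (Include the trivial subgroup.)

Group the elements of G by the cyclic subgroup they generate; each cyclic subgroup of order d accounts for φ(d) elements.
Cyclic subgroups by order — order 1: 1; order 3: 4; order 9: 3.
Total: 8.

8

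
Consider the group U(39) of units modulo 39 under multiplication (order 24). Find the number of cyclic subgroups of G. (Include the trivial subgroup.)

12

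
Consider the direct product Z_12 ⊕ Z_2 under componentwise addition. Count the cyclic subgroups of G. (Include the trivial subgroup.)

Group the elements of G by the cyclic subgroup they generate; each cyclic subgroup of order d accounts for φ(d) elements.
Cyclic subgroups by order — order 1: 1; order 2: 3; order 3: 1; order 4: 2; order 6: 3; order 12: 2.
Total: 12.

12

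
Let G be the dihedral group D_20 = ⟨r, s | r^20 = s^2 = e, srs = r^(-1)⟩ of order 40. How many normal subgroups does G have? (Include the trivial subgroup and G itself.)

G has 48 subgroups. Checking conjugation-invariance by order — order 1: 1/1 normal; order 2: 1/21 normal; order 4: 1/11 normal; order 5: 1/1 normal; order 8: 0/5 normal; order 10: 1/5 normal; order 20: 3/3 normal; order 40: 1/1 normal.
Total normal subgroups: 9.

9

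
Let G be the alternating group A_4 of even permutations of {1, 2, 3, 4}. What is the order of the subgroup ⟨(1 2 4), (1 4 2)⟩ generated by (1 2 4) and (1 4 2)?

3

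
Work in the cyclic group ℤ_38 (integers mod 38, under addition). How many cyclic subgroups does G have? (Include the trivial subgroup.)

A cyclic subgroup of order d is generated by each of its φ(d) elements of order d, so the cyclic subgroups of order d number (#elements of order d)/φ(d).
Cyclic subgroups by order — order 1: 1; order 2: 1; order 19: 1; order 38: 1.
Total: 4.

4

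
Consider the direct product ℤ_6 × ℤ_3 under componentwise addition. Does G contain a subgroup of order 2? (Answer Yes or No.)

2 | 18. A subgroup of order 2 is {(0,0), (3,0)}.

Yes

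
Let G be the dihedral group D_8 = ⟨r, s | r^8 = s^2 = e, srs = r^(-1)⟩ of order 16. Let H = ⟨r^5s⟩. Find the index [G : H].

|⟨r^5s⟩| = 2 and |G| = 16.
By Lagrange, [G : H] = |G|/|H| = 16/2 = 8.

8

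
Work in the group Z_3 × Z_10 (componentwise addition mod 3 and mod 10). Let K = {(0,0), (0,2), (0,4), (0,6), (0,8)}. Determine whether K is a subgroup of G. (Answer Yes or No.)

|K| = 5 divides |G| = 30, consistent with Lagrange.
K contains the identity, every element's inverse is in K, and K is closed under +: it is a subgroup.
In fact K = ⟨(0,2)⟩.

Yes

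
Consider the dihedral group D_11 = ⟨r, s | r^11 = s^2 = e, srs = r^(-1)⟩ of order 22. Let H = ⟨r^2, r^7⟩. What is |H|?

|⟨r^2⟩| = 11 and |⟨r^7⟩| = 11, so |H| is a multiple of lcm(11, 11) = 11 and divides |G| = 22.
Closing under the operation: H = {e, r, r^2, r^3, r^4, r^5, r^6, r^7, r^8, r^9, r^10}, so |H| = 11.

11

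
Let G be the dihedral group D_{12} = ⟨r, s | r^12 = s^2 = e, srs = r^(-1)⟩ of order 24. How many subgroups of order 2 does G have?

13

|G| = 24 and 2 | 24, so subgroups of order 2 are possible by Lagrange.
The subgroups of order 2 are: {e, r^10s}; {e, r^11s}; {e, r^2s}; {e, r^3s}; … (13 in all).
So G has 13 subgroups of order 2.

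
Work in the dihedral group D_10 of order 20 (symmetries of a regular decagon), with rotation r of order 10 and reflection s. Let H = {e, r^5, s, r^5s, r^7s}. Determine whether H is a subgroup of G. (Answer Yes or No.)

No

Closure fails: s · r^7s = r^3 ∉ H. So H is not a subgroup.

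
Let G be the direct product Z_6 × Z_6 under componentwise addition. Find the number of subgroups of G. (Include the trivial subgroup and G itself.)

30

|G| = 36, so by Lagrange every subgroup order divides 36. Divisors: 1, 2, 3, 4, 6, 9, 12, 18, 36.
Subgroups by order — order 1: 1; order 2: 3; order 3: 4; order 4: 1; order 6: 12; order 9: 1; order 12: 4; order 18: 3; order 36: 1.
Total: 1 + 3 + 4 + 1 + 12 + 1 + 4 + 3 + 1 = 30.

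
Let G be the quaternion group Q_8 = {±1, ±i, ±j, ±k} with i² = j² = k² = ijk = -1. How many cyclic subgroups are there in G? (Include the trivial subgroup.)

5

Each element a generates a cyclic subgroup ⟨a⟩; distinct elements may generate the same one (a cyclic group of order d has φ(d) generators).
Cyclic subgroups by order — order 1: 1; order 2: 1; order 4: 3.
Total: 5.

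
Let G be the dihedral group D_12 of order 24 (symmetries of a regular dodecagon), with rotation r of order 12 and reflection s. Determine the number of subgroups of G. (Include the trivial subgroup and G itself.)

34

|G| = 24, so by Lagrange every subgroup order divides 24. Divisors: 1, 2, 3, 4, 6, 8, 12, 24.
Subgroups by order — order 1: 1; order 2: 13; order 3: 1; order 4: 7; order 6: 5; order 8: 3; order 12: 3; order 24: 1.
Total: 1 + 13 + 1 + 7 + 5 + 3 + 3 + 1 = 34.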